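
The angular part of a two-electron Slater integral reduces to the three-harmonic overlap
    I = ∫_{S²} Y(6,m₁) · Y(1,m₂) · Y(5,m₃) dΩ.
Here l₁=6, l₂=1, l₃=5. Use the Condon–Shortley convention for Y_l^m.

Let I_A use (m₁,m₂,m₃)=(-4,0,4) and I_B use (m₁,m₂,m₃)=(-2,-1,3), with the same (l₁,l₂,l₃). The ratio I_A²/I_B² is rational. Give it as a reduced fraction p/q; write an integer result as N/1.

10/3

Same 6,1,5: normalisation and zero-m 3j drop out of the ratio.
A: Δ: 2! 10! 0! / 13! → 1/858; sum: t=1:−1/362880 = -1/362880; 3j²(6 1 5; -4 0 4) = Δ·Π!·Σ² = 10/429  (sign +1)
B: Δ: 2! 10! 0! / 13! → 1/858; sum: t=0:+1/161280 = 1/161280; 3j²(6 1 5; -2 -1 3) = Δ·Π!·Σ² = 1/143  (sign +1)
I_A²/I_B² = (10/429)/(1/143) = 10/3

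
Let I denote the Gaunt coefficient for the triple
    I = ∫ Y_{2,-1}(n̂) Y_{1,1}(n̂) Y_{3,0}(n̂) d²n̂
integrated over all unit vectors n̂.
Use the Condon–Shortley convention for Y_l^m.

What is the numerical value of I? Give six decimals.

0.143048

m-sum 0 ✓  L=6 even ✓  1≤3≤3 ✓
Π(2lᵢ+1) = 5×3×7 = 105
triangle coeff Δ(2,1,3) = 1/105
Σ_t [0,0]: t=0:+1/4 = 1/4
(3j)²=3/35 [(2 1 3; 0 0 0)], sign=-1
Σ_t [0,0]: t=0:+1/12 = 1/12
(3j)²=1/35 [(2 1 3; -1 1 0)], sign=-1
⇒ 4πI² = 9/35
I = (+1)√(9/35/(4π)) = 0.14304817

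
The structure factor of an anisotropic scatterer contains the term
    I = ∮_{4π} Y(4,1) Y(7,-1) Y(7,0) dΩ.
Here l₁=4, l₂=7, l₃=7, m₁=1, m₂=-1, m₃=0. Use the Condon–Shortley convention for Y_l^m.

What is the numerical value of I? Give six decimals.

-0.037251

Checks pass: Σm=0; 18 even; l₃=7∈[3,11].
(2·4+1)(2·7+1)(2·7+1) = 2025
Δ: 4! 4! 10! / 19! → 1/58198140
sum: t=0:+1/17418240 t=1:−1/622080 t=2:+1/230400 t=3:−1/622080 t=4:+1/17418240 = 1/806400
3j²(4 7 7; 0 0 0) = Δ·Π!·Σ² = 2268/230945  (sign -1)
sum: t=0:+1/2488320 t=1:−1/345600 t=2:+1/414720 t=3:−1/4354560 = -1/3225600
3j²(4 7 7; 1 -1 0) = Δ·Π!·Σ² = 81/92378  (sign +1)
combine: 4πI² = 2025·2268/230945·81/92378 = 37200870/2133423721
take √, sign -1: I = -0.03725058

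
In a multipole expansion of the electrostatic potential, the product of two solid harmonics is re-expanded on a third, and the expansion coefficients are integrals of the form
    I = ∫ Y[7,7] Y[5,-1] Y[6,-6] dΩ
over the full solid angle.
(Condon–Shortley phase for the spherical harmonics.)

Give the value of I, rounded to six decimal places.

Rules hold: Σm=0, L=18 even, 2≤6≤12.
N = 15·11·13 = 2145
Δ = 6!·8!·4!/19! = 1/174594420
Racah Σ t=1..5: t=1:−1/4147200 t=2:+1/207360 t=3:−1/82944 t=4:+1/207360 t=5:−1/4147200 = -1/345600
⇒ 3j(7 5 6; 0 0 0)² = 420/46189, sgn -1
Racah Σ t=0..0: t=0:+1/696729600 = 1/696729600
⇒ 3j(7 5 6; 7 -1 -6)² = 11/1292, sgn +1
4πI² = N·(3j₀)²·(3jₘ)² = 17325/104329
I = -1·√(0.166061/4π) = -0.11495534

-0.114955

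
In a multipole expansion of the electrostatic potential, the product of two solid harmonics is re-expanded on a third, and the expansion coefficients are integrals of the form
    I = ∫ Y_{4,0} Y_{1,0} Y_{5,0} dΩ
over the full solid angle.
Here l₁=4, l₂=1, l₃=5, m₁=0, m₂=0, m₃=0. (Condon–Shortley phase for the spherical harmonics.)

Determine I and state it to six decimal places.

0.245532

Rules hold: Σm=0, L=10 even, 3≤5≤5.
N = 9·3·11 = 297
Δ = 0!·8!·2!/11! = 1/495
Racah Σ t=0..0: t=0:+1/576 = 1/576
⇒ 3j(4 1 5; 0 0 0)² = 5/99, sgn -1
(m-triple is (0,0,0) — same symbol as above.)
4πI² = N·(3j₀)²·(3jₘ)² = 25/33
I = +1·√(0.757576/4π) = 0.24553200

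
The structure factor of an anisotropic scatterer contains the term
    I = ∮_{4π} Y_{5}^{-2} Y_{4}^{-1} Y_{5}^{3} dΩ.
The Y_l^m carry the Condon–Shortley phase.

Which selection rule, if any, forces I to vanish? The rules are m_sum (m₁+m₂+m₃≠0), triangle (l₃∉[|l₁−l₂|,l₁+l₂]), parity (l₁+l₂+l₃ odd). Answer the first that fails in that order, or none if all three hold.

m₁+m₂+m₃ = -2 − 1 + 3 = 0  ✓
triangle: |5−4|=1 ≤ l₃=5 ≤ 5+4=9  ✓
parity: l₁+l₂+l₃ = 14 is even  ✓

none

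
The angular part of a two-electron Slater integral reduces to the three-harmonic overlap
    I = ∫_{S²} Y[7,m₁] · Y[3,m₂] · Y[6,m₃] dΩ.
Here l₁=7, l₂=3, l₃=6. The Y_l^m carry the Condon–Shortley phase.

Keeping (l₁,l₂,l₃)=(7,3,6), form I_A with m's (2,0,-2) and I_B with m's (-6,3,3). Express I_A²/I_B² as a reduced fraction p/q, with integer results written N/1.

196/715

Same 7,3,6: normalisation and zero-m 3j drop out of the ratio.
A: Δ: 4! 10! 2! / 17! → 1/2042040; sum: t=1:−1/207360 t=2:+1/120960 t=3:−1/967680 = 1/414720; 3j²(7 3 6; 2 0 -2) = Δ·Π!·Σ² = 21/4862  (sign +1)
B: Δ: 4! 10! 2! / 17! → 1/2042040; sum: t=4:+1/17418240 = 1/17418240; 3j²(7 3 6; -6 3 3) = Δ·Π!·Σ² = 15/952  (sign -1)
I_A²/I_B² = (21/4862)/(15/952) = 196/715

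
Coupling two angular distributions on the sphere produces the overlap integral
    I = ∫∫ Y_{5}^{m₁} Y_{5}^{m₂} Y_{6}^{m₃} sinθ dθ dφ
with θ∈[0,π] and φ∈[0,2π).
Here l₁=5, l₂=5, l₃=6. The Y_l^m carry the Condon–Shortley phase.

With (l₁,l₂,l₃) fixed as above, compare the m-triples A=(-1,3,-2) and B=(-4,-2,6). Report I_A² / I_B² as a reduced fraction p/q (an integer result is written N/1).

l's match ⇒ only the (l;m) 3-j factors differ between A and B.
A: triangle coeff Δ(5,5,6) = 1/28588560; Σ_t [2,4]: t=2:+1/138240 t=3:−1/25920 t=4:+1/55296 = -11/829440; (3j)²=11/1326 [(5 5 6; -1 3 -2)], sign=-1
B: triangle coeff Δ(5,5,6) = 1/28588560; Σ_t [3,3]: t=3:−1/3110400 = -1/3110400; (3j)²=21/1105 [(5 5 6; -4 -2 6)], sign=-1
I_A²/I_B² = (11/1326)/(21/1105) = 55/126

55/126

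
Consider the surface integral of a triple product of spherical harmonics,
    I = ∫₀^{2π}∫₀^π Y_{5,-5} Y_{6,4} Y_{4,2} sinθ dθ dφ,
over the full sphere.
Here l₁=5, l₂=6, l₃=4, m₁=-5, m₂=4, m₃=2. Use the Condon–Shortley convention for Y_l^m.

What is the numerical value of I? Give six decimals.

-5 + 4 + 2 = 1 ≠ 0: azimuthal integral kills it; I = 0

0.000000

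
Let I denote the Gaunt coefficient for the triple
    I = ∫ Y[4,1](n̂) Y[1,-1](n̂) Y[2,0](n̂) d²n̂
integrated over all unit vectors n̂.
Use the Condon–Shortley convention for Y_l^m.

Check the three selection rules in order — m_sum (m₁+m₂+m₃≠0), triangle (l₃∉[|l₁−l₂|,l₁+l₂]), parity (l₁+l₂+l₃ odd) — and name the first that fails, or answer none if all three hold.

m₁+m₂+m₃ = 1 − 1 + 0 = 0  ✓
triangle: |4−1|=3 ≤ l₃=2 ≤ 4+1=5  ✗
parity: l₁+l₂+l₃ = 7 is odd

triangle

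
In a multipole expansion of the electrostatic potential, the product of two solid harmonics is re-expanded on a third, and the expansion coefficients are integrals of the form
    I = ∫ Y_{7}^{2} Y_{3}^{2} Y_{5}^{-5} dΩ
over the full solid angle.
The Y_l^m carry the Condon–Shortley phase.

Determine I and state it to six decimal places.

Σmᵢ = -1 ≠ 0, so the φ-integral vanishes; I = 0

0.000000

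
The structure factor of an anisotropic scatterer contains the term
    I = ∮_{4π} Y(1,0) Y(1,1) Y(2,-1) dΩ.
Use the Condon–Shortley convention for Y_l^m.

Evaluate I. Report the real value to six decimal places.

m-sum 0 ✓  L=4 even ✓  0≤2≤2 ✓
Π(2lᵢ+1) = 3×3×5 = 45
triangle coeff Δ(1,1,2) = 1/30
Σ_t [0,0]: t=0:+1/1 = 1/1
(3j)²=2/15 [(1 1 2; 0 0 0)], sign=+1
Σ_t [0,0]: t=0:+1/2 = 1/2
(3j)²=1/10 [(1 1 2; 0 1 -1)], sign=-1
⇒ 4πI² = 3/5
I = (-1)√(3/5/(4π)) = -0.21850969

-0.218510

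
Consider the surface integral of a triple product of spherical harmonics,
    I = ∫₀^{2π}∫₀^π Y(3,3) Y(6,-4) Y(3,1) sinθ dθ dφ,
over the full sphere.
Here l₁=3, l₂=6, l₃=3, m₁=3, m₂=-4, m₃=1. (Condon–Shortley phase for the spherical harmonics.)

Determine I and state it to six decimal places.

0.171787

m-sum 0 ✓  L=12 even ✓  3≤3≤9 ✓
Π(2lᵢ+1) = 7×13×7 = 637
triangle coeff Δ(3,6,3) = 1/12012
Σ_t [3,3]: t=3:−1/1296 = -1/1296
(3j)²=100/3003 [(3 6 3; 0 0 0)], sign=+1
Σ_t [0,0]: t=0:+1/34560 = 1/34560
(3j)²=5/286 [(3 6 3; 3 -4 1)], sign=+1
⇒ 4πI² = 1750/4719
I = (+1)√(1750/4719/(4π)) = 0.17178653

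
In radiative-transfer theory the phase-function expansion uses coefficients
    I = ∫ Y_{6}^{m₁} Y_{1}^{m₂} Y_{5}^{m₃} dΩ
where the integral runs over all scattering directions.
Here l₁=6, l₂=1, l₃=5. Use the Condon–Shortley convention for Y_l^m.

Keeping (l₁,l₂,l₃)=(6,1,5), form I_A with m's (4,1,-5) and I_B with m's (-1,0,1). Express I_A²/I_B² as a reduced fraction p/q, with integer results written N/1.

l's match ⇒ only the (l;m) 3-j factors differ between A and B.
A: triangle coeff Δ(6,1,5) = 1/858; Σ_t [2,2]: t=2:+1/7257600 = 1/7257600; (3j)²=1/858 [(6 1 5; 4 1 -5)], sign=+1
B: triangle coeff Δ(6,1,5) = 1/858; Σ_t [1,1]: t=1:−1/17280 = -1/17280; (3j)²=35/858 [(6 1 5; -1 0 1)], sign=-1
I_A²/I_B² = (1/858)/(35/858) = 1/35

1/35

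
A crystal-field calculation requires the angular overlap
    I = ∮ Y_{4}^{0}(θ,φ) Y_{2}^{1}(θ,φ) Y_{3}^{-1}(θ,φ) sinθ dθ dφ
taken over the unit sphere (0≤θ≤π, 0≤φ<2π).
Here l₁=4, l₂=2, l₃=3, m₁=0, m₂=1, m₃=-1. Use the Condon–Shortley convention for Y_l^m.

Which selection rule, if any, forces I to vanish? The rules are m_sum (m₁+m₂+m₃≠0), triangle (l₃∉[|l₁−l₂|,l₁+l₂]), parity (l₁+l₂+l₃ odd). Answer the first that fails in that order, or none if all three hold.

parity

m₁+m₂+m₃ = 0 + 1 − 1 = 0  ✓
triangle: |4−2|=2 ≤ l₃=3 ≤ 4+2=6  ✓
parity: l₁+l₂+l₃ = 9 is odd  ✗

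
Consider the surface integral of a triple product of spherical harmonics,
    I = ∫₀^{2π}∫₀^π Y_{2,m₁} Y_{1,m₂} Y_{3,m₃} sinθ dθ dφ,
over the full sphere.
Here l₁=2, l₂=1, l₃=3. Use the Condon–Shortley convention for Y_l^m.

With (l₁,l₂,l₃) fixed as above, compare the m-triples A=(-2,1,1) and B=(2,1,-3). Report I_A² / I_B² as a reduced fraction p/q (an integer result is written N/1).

Same 2,1,3: normalisation and zero-m 3j drop out of the ratio.
A: Δ: 0! 4! 2! / 7! → 1/105; sum: t=0:+1/48 = 1/48; 3j²(2 1 3; -2 1 1) = Δ·Π!·Σ² = 1/105  (sign +1)
B: Δ: 0! 4! 2! / 7! → 1/105; sum: t=0:+1/48 = 1/48; 3j²(2 1 3; 2 1 -3) = Δ·Π!·Σ² = 1/7  (sign +1)
I_A²/I_B² = (1/105)/(1/7) = 1/15

1/15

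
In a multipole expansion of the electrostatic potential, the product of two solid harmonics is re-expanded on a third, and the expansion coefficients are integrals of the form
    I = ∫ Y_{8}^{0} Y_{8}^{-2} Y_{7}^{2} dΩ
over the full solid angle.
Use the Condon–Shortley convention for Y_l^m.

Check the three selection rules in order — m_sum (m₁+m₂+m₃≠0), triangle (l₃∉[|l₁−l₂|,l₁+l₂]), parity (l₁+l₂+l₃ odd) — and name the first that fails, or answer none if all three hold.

parity

m₁+m₂+m₃ = 0 − 2 + 2 = 0  ✓
triangle: |8−8|=0 ≤ l₃=7 ≤ 8+8=16  ✓
parity: l₁+l₂+l₃ = 23 is odd  ✗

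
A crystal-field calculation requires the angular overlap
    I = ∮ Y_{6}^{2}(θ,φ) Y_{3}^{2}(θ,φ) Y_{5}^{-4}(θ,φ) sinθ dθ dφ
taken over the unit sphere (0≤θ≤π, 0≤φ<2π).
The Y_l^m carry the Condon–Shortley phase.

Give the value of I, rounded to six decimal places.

-0.139560

Checks pass: Σm=0; 14 even; l₃=5∈[3,9].
(2·6+1)(2·3+1)(2·5+1) = 1001
Δ: 4! 8! 2! / 15! → 1/675675
sum: t=1:−1/8640 t=2:+1/2304 t=3:−1/8640 = 7/34560
3j²(6 3 5; 0 0 0) = Δ·Π!·Σ² = 7/429  (sign -1)
sum: t=3:−1/60480 t=4:+1/967680 = -1/64512
3j²(6 3 5; 2 2 -4) = Δ·Π!·Σ² = 15/1001  (sign +1)
combine: 4πI² = 1001·7/429·15/1001 = 35/143
take √, sign -1: I = -0.13956004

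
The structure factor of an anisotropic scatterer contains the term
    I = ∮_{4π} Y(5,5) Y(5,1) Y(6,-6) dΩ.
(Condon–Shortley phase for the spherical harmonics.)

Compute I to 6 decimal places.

Checks pass: Σm=0; 16 even; l₃=6∈[0,10].
(2·5+1)(2·5+1)(2·6+1) = 1573
Δ: 4! 6! 6! / 17! → 1/28588560
sum: t=0:+1/345600 t=1:−1/13824 t=2:+1/5184 t=3:−1/13824 t=4:+1/345600 = 7/129600
3j²(5 5 6; 0 0 0) = Δ·Π!·Σ² = 80/7293  (sign +1)
sum: t=0:+1/12441600 = 1/12441600
3j²(5 5 6; 5 1 -6) = Δ·Π!·Σ² = 3/442  (sign +1)
combine: 4πI² = 1573·80/7293·3/442 = 440/3757
take √, sign +1: I = 0.09653856

0.096539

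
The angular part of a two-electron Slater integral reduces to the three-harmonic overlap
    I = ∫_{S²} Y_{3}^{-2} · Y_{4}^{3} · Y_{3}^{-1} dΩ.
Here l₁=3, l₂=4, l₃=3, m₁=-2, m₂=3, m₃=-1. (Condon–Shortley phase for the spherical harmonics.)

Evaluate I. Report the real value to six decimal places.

Rules hold: Σm=0, L=10 even, 1≤3≤7.
N = 7·9·7 = 441
Δ = 4!·2!·4!/11! = 1/34650
Racah Σ t=1..3: t=1:−1/72 t=2:+1/16 t=3:−1/72 = 5/144
⇒ 3j(3 4 3; 0 0 0)² = 2/77, sgn -1
Racah Σ t=3..4: t=3:−1/288 t=4:+1/144 = 1/288
⇒ 3j(3 4 3; -2 3 -1)² = 1/99, sgn +1
4πI² = N·(3j₀)²·(3jₘ)² = 14/121
I = -1·√(0.115702/4π) = -0.09595473

-0.095955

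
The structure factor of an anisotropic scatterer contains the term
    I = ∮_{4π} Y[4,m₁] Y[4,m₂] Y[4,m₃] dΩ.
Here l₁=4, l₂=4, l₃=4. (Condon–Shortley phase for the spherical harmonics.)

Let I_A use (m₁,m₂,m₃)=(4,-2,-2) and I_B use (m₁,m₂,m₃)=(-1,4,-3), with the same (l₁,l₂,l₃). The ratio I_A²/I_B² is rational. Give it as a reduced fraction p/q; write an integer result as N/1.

Shared (l₁,l₂,l₃)=(4,4,4): N and (l;000)² cancel in I_A²/I_B².
A: Δ = 4!·4!·4!/13! = 1/450450; Racah Σ t=0..0: t=0:+1/2304 = 1/2304; ⇒ 3j(4 4 4; 4 -2 -2)² = 5/143, sgn +1
B: Δ = 4!·4!·4!/13! = 1/450450; Racah Σ t=4..4: t=4:+1/3456 = 1/3456; ⇒ 3j(4 4 4; -1 4 -3)² = 35/1287, sgn -1
I_A²/I_B² = (5/143)/(35/1287) = 9/7

9/7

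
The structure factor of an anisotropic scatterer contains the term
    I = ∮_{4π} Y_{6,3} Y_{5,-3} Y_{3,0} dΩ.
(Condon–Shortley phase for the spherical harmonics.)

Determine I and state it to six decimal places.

0.036034

Rules hold: Σm=0, L=14 even, 1≤3≤11.
N = 13·11·7 = 1001
Δ = 8!·4!·2!/15! = 1/675675
Racah Σ t=3..5: t=3:−1/8640 t=4:+1/2304 t=5:−1/8640 = 7/34560
⇒ 3j(6 5 3; 0 0 0)² = 7/429, sgn -1
Racah Σ t=0..2: t=0:+1/483840 t=1:−1/20160 t=2:+1/17280 = 1/96768
⇒ 3j(6 5 3; 3 -3 0)² = 1/1001, sgn -1
4πI² = N·(3j₀)²·(3jₘ)² = 7/429
I = +1·√(0.016317/4π) = 0.03603425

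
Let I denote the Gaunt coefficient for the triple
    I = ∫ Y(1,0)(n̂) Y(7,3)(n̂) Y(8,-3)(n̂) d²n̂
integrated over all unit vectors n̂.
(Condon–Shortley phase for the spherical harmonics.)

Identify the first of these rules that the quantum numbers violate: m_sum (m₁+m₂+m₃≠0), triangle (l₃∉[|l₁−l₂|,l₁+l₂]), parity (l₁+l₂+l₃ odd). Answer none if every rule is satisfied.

Σmᵢ = 0  ✓
l₃∈[|l₁−l₂|,l₁+l₂]=[6,8], have l₃=8  ✓
Σlᵢ = 16 ⇒ even  ✓

none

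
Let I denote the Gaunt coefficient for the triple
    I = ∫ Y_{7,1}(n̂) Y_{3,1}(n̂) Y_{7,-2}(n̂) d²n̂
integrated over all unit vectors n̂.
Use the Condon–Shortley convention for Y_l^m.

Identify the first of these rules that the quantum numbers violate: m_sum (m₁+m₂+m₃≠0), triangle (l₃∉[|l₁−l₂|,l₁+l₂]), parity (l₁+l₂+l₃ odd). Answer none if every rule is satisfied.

parity

azimuthal sum: 1 + 1 − 2 = 0  ✓
4 ≤ 7 ≤ 10 (triangle on l)  ✓
L = 7 + 3 + 7 = 17 (odd)  ✗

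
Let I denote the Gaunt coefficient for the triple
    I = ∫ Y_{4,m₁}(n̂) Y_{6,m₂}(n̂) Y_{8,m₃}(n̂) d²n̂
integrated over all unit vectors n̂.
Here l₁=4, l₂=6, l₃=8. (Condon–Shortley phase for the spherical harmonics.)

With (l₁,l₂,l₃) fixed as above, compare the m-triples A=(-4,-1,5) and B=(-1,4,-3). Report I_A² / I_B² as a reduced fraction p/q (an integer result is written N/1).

14560/10201

l's match ⇒ only the (l;m) 3-j factors differ between A and B.
A: triangle coeff Δ(4,6,8) = 1/23279256; Σ_t [2,2]: t=2:+1/43545600 = 1/43545600; (3j)²=20/969 [(4 6 8; -4 -1 5)], sign=-1
B: triangle coeff Δ(4,6,8) = 1/23279256; Σ_t [0,2]: t=0:+1/870912000 t=1:−1/17418240 t=2:+1/5806080 = 101/870912000; (3j)²=10201/705432 [(4 6 8; -1 4 -3)], sign=-1
I_A²/I_B² = (20/969)/(10201/705432) = 14560/10201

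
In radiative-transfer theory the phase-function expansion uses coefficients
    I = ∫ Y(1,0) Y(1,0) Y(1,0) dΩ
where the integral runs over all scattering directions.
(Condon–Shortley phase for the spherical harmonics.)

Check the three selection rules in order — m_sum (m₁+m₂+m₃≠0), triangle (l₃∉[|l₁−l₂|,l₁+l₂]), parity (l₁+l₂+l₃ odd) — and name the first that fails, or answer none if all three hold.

parity

Σmᵢ = 0  ✓
l₃∈[|l₁−l₂|,l₁+l₂]=[0,2], have l₃=1  ✓
Σlᵢ = 3 ⇒ odd  ✗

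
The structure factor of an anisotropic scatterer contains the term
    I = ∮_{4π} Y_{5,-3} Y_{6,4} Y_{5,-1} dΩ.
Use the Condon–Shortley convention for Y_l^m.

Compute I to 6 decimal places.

-0.069086

Checks pass: Σm=0; 16 even; l₃=5∈[1,11].
(2·5+1)(2·6+1)(2·5+1) = 1573
Δ: 6! 4! 6! / 17! → 1/28588560
sum: t=1:−1/345600 t=2:+1/13824 t=3:−1/5184 t=4:+1/13824 t=5:−1/345600 = -7/129600
3j²(5 6 5; 0 0 0) = Δ·Π!·Σ² = 80/7293  (sign +1)
sum: t=4:+1/829440 t=5:−1/86400 t=6:+1/138240 = -13/4147200
3j²(5 6 5; -3 4 -1) = Δ·Π!·Σ² = 13/3740  (sign -1)
combine: 4πI² = 1573·80/7293·13/3740 = 52/867
take √, sign -1: I = -0.06908555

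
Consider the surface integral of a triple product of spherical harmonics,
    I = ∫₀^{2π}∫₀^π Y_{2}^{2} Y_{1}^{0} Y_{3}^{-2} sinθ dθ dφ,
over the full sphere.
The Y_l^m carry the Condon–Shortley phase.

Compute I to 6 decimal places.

m-sum 0 ✓  L=6 even ✓  1≤3≤3 ✓
Π(2lᵢ+1) = 5×3×7 = 105
triangle coeff Δ(2,1,3) = 1/105
Σ_t [0,0]: t=0:+1/4 = 1/4
(3j)²=3/35 [(2 1 3; 0 0 0)], sign=-1
Σ_t [0,0]: t=0:+1/24 = 1/24
(3j)²=1/21 [(2 1 3; 2 0 -2)], sign=-1
⇒ 4πI² = 3/7
I = (+1)√(3/7/(4π)) = 0.18467439

0.184674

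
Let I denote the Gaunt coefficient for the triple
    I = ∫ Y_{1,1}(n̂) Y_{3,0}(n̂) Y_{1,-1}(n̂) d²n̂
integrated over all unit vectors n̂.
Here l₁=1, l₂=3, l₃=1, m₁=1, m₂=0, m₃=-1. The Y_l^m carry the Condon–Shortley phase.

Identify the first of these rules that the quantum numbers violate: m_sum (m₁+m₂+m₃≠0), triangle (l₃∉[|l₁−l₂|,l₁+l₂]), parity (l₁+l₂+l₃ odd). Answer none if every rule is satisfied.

triangle

m₁+m₂+m₃ = 1 + 0 − 1 = 0  ✓
triangle: |1−3|=2 ≤ l₃=1 ≤ 1+3=4  ✗
parity: l₁+l₂+l₃ = 5 is odd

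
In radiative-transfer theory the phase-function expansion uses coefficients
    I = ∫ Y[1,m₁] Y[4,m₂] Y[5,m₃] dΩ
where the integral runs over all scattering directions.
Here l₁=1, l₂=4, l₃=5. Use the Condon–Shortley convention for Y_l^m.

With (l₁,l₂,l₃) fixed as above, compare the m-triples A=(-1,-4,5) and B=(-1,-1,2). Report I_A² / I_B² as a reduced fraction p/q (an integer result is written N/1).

Shared (l₁,l₂,l₃)=(1,4,5): N and (l;000)² cancel in I_A²/I_B².
A: Δ = 0!·2!·8!/11! = 1/495; Racah Σ t=0..0: t=0:+1/80640 = 1/80640; ⇒ 3j(1 4 5; -1 -4 5)² = 1/11, sgn +1
B: Δ = 0!·2!·8!/11! = 1/495; Racah Σ t=0..0: t=0:+1/1440 = 1/1440; ⇒ 3j(1 4 5; -1 -1 2)² = 7/165, sgn -1
I_A²/I_B² = (1/11)/(7/165) = 15/7

15/7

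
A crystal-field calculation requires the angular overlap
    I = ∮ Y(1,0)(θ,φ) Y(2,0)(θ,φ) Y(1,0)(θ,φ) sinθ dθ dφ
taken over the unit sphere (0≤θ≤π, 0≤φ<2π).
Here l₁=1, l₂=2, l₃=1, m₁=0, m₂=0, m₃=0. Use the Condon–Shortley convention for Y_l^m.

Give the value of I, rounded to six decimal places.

Rules hold: Σm=0, L=4 even, 1≤1≤3.
N = 3·5·3 = 45
Δ = 2!·0!·2!/5! = 1/30
Racah Σ t=1..1: t=1:−1/1 = -1/1
⇒ 3j(1 2 1; 0 0 0)² = 2/15, sgn +1
(m-triple is (0,0,0) — same symbol as above.)
4πI² = N·(3j₀)²·(3jₘ)² = 4/5
I = +1·√(0.8/4π) = 0.25231325

0.252313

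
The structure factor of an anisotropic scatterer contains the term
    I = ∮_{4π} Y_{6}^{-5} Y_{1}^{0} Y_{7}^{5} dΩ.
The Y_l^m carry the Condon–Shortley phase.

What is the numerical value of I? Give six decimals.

-0.171413

Checks pass: Σm=0; 14 even; l₃=7∈[5,7].
(2·6+1)(2·1+1)(2·7+1) = 585
Δ: 0! 12! 2! / 15! → 1/1365
sum: t=0:+1/518400 = 1/518400
3j²(6 1 7; 0 0 0) = Δ·Π!·Σ² = 7/195  (sign -1)
sum: t=0:+1/39916800 = 1/39916800
3j²(6 1 7; -5 0 5) = Δ·Π!·Σ² = 8/455  (sign +1)
combine: 4πI² = 585·7/195·8/455 = 24/65
take √, sign -1: I = -0.17141310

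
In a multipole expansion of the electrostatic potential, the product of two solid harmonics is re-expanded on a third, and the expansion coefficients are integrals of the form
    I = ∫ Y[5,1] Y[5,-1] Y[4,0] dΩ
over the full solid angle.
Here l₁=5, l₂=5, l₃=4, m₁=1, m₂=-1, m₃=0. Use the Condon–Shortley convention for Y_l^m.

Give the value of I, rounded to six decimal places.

-0.086798

m-sum 0 ✓  L=14 even ✓  0≤4≤10 ✓
Π(2lᵢ+1) = 11×11×9 = 1089
triangle coeff Δ(5,5,4) = 1/3153150
Σ_t [1,5]: t=1:−1/69120 t=2:+1/1728 t=3:−1/576 t=4:+1/1728 t=5:−1/69120 = -7/11520
(3j)²=2/143 [(5 5 4; 0 0 0)], sign=-1
Σ_t [0,4]: t=0:+1/414720 t=1:−1/4320 t=2:+1/768 t=3:−1/1296 t=4:+1/27648 = 7/20736
(3j)²=8/1287 [(5 5 4; 1 -1 0)], sign=+1
⇒ 4πI² = 16/169
I = (-1)√(16/169/(4π)) = -0.08679840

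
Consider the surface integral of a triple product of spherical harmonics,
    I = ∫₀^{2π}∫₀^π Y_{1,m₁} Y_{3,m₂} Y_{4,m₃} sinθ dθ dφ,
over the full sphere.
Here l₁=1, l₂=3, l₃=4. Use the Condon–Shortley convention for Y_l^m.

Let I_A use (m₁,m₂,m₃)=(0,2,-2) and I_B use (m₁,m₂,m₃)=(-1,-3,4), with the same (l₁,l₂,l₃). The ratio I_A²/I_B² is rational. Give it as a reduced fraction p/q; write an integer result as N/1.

Shared (l₁,l₂,l₃)=(1,3,4): N and (l;000)² cancel in I_A²/I_B².
A: Δ = 0!·2!·6!/9! = 1/252; Racah Σ t=0..0: t=0:+1/120 = 1/120; ⇒ 3j(1 3 4; 0 2 -2)² = 1/21, sgn +1
B: Δ = 0!·2!·6!/9! = 1/252; Racah Σ t=0..0: t=0:+1/1440 = 1/1440; ⇒ 3j(1 3 4; -1 -3 4)² = 1/9, sgn +1
I_A²/I_B² = (1/21)/(1/9) = 3/7

3/7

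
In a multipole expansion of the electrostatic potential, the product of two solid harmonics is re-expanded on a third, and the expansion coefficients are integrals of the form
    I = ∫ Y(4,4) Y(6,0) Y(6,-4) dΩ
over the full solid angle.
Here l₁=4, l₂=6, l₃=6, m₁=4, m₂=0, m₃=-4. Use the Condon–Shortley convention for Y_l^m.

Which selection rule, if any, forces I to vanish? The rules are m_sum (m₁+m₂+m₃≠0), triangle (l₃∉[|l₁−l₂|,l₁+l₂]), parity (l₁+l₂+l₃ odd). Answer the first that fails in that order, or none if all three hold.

none

m₁+m₂+m₃ = 4 + 0 − 4 = 0  ✓
triangle: |4−6|=2 ≤ l₃=6 ≤ 4+6=10  ✓
parity: l₁+l₂+l₃ = 16 is even  ✓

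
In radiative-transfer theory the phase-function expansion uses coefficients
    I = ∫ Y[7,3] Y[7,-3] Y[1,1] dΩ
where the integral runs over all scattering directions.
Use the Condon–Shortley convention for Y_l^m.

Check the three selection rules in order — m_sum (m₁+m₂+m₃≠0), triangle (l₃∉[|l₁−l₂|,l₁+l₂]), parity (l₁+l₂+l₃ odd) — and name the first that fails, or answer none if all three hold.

m_sum

azimuthal sum: 3 − 3 + 1 = 1  ✗
0 ≤ 1 ≤ 14 (triangle on l)
L = 7 + 7 + 1 = 15 (odd)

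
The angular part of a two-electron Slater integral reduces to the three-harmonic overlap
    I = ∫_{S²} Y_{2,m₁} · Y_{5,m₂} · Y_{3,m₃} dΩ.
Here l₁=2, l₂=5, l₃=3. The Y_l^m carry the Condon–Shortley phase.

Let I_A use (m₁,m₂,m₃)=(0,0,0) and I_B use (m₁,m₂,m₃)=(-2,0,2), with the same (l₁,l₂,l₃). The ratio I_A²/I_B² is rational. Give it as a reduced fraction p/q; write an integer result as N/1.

20/1

Same 2,5,3: normalisation and zero-m 3j drop out of the ratio.
A: Δ: 4! 0! 6! / 11! → 1/2310; sum: t=2:+1/144 = 1/144; 3j²(2 5 3; 0 0 0) = Δ·Π!·Σ² = 10/231  (sign -1)
B: Δ: 4! 0! 6! / 11! → 1/2310; sum: t=4:+1/2880 = 1/2880; 3j²(2 5 3; -2 0 2) = Δ·Π!·Σ² = 1/462  (sign -1)
I_A²/I_B² = (10/231)/(1/462) = 20/1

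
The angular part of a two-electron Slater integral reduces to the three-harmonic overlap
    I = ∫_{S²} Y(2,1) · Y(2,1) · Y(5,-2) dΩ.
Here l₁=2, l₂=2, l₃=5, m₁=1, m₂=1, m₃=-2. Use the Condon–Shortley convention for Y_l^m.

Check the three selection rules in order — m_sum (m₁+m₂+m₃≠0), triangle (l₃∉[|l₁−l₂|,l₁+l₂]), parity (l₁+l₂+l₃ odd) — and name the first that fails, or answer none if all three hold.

m₁+m₂+m₃ = 1 + 1 − 2 = 0  ✓
triangle: |2−2|=0 ≤ l₃=5 ≤ 2+2=4  ✗
parity: l₁+l₂+l₃ = 9 is odd

triangle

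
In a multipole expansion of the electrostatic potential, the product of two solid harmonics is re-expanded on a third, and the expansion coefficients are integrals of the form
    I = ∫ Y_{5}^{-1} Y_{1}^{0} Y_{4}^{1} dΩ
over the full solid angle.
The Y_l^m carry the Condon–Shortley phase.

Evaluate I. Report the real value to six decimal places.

Rules hold: Σm=0, L=10 even, 4≤4≤6.
N = 11·3·9 = 297
Δ = 2!·8!·0!/11! = 1/495
Racah Σ t=1..1: t=1:−1/576 = -1/576
⇒ 3j(5 1 4; 0 0 0)² = 5/99, sgn -1
Racah Σ t=1..1: t=1:−1/720 = -1/720
⇒ 3j(5 1 4; -1 0 1)² = 8/165, sgn +1
4πI² = N·(3j₀)²·(3jₘ)² = 8/11
I = -1·√(0.727273/4π) = -0.24057125

-0.240571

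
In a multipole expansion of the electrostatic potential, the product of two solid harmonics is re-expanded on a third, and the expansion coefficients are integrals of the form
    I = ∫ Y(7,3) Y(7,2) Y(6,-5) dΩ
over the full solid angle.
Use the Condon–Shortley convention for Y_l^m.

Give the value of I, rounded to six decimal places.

Checks pass: Σm=0; 20 even; l₃=6∈[0,14].
(2·7+1)(2·7+1)(2·6+1) = 2925
Δ: 8! 6! 6! / 21! → 1/2444321880
sum: t=1:−1/2612736000 t=2:+1/20736000 t=3:−1/1658880 t=4:+1/746496 t=5:−1/1658880 t=6:+1/20736000 t=7:−1/2612736000 = 1/4354560
3j²(7 7 6; 0 0 0) = Δ·Π!·Σ² = 1000/138567  (sign +1)
sum: t=3:−1/62208000 t=4:+1/49766400 = 1/248832000
3j²(7 7 6; 3 2 -5) = Δ·Π!·Σ² = 21/20995  (sign -1)
combine: 4πI² = 2925·1000/138567·21/20995 = 315000/14919047
take √, sign -1: I = -0.04099018

-0.040990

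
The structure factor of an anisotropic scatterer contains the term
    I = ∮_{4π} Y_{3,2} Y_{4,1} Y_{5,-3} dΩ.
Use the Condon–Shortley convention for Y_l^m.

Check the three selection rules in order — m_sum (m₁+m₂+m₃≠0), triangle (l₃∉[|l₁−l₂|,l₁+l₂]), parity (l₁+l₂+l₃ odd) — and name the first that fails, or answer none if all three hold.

Σmᵢ = 0  ✓
l₃∈[|l₁−l₂|,l₁+l₂]=[1,7], have l₃=5  ✓
Σlᵢ = 12 ⇒ even  ✓

none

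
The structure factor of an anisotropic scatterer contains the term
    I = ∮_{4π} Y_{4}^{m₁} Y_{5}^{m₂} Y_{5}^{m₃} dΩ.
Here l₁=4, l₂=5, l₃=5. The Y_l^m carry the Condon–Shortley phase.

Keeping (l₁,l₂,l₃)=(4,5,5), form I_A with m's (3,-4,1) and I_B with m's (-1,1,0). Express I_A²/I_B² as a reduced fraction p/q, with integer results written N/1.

10/1

Shared (l₁,l₂,l₃)=(4,5,5): N and (l;000)² cancel in I_A²/I_B².
A: Δ = 4!·4!·6!/15! = 1/3153150; Racah Σ t=0..1: t=0:+1/17280 t=1:−1/103680 = 1/20736; ⇒ 3j(4 5 5; 3 -4 1)² = 10/429, sgn +1
B: Δ = 4!·4!·6!/15! = 1/3153150; Racah Σ t=1..4: t=1:−1/17280 t=2:+1/1152 t=3:−1/864 t=4:+1/6912 = -7/34560; ⇒ 3j(4 5 5; -1 1 0)² = 1/429, sgn +1
I_A²/I_B² = (10/429)/(1/429) = 10/1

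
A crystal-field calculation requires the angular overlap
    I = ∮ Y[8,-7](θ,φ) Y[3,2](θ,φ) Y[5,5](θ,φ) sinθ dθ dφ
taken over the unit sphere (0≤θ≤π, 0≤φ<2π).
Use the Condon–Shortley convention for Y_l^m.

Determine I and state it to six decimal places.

-0.230069

Checks pass: Σm=0; 16 even; l₃=5∈[5,11].
(2·8+1)(2·3+1)(2·5+1) = 1309
Δ: 6! 10! 0! / 17! → 1/136136
sum: t=3:−1/518400 = -1/518400
3j²(8 3 5; 0 0 0) = Δ·Π!·Σ² = 56/2431  (sign +1)
sum: t=5:−1/435456000 = -1/435456000
3j²(8 3 5; -7 2 5) = Δ·Π!·Σ² = 3/136  (sign -1)
combine: 4πI² = 1309·56/2431·3/136 = 147/221
take √, sign -1: I = -0.23006873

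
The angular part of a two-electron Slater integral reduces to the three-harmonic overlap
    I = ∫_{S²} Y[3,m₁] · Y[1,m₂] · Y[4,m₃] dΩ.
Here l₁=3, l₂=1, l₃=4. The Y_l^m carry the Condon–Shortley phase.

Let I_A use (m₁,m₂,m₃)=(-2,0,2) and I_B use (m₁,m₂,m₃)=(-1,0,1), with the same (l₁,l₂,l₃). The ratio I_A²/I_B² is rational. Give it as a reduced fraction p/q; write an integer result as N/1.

Same 3,1,4: normalisation and zero-m 3j drop out of the ratio.
A: Δ: 0! 6! 2! / 9! → 1/252; sum: t=0:+1/120 = 1/120; 3j²(3 1 4; -2 0 2) = Δ·Π!·Σ² = 1/21  (sign +1)
B: Δ: 0! 6! 2! / 9! → 1/252; sum: t=0:+1/48 = 1/48; 3j²(3 1 4; -1 0 1) = Δ·Π!·Σ² = 5/84  (sign -1)
I_A²/I_B² = (1/21)/(5/84) = 4/5

4/5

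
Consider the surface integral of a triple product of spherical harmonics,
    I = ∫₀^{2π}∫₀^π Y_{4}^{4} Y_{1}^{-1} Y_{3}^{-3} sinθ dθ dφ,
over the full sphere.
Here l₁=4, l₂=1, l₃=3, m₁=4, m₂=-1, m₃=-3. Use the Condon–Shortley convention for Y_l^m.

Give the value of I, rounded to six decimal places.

Rules hold: Σm=0, L=8 even, 3≤3≤5.
N = 9·3·7 = 189
Δ = 2!·6!·0!/9! = 1/252
Racah Σ t=1..1: t=1:−1/36 = -1/36
⇒ 3j(4 1 3; 0 0 0)² = 4/63, sgn +1
Racah Σ t=0..0: t=0:+1/1440 = 1/1440
⇒ 3j(4 1 3; 4 -1 -3)² = 1/9, sgn +1
4πI² = N·(3j₀)²·(3jₘ)² = 4/3
I = +1·√(1.33333/4π) = 0.32573501

0.325735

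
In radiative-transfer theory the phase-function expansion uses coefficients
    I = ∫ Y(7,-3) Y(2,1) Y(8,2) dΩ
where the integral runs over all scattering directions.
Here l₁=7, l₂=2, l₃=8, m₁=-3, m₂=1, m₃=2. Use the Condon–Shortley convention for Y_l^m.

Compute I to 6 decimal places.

0.000000

Σlᵢ=17 odd — θ-integrand is odd under cosθ→−cosθ; I=0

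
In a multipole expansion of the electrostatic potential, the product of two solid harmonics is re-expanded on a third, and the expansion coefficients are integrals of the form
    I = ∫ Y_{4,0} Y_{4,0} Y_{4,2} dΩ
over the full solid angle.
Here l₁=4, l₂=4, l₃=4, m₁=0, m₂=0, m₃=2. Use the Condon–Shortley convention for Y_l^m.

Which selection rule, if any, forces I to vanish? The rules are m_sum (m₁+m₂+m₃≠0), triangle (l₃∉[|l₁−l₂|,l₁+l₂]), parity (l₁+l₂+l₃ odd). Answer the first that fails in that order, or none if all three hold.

Σmᵢ = 2  ✗
l₃∈[|l₁−l₂|,l₁+l₂]=[0,8], have l₃=4
Σlᵢ = 12 ⇒ even

m_sum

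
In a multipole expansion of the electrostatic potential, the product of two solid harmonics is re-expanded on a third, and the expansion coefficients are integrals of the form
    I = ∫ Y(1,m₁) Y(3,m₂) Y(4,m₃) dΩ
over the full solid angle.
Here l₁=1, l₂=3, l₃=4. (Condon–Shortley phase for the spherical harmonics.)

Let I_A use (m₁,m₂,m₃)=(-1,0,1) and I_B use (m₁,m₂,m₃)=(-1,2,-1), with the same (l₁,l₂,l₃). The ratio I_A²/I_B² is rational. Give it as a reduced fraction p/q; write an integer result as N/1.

10/3

Same 1,3,4: normalisation and zero-m 3j drop out of the ratio.
A: Δ: 0! 2! 6! / 9! → 1/252; sum: t=0:+1/72 = 1/72; 3j²(1 3 4; -1 0 1) = Δ·Π!·Σ² = 5/126  (sign -1)
B: Δ: 0! 2! 6! / 9! → 1/252; sum: t=0:+1/240 = 1/240; 3j²(1 3 4; -1 2 -1) = Δ·Π!·Σ² = 1/84  (sign -1)
I_A²/I_B² = (5/126)/(1/84) = 10/3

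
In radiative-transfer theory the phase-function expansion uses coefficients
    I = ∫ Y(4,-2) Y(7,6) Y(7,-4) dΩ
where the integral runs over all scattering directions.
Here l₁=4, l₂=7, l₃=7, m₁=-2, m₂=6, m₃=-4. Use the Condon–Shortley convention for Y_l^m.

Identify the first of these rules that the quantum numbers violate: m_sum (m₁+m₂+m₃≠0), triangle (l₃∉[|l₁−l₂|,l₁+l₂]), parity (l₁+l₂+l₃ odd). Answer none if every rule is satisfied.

azimuthal sum: -2 + 6 − 4 = 0  ✓
3 ≤ 7 ≤ 11 (triangle on l)  ✓
L = 4 + 7 + 7 = 18 (even)  ✓

none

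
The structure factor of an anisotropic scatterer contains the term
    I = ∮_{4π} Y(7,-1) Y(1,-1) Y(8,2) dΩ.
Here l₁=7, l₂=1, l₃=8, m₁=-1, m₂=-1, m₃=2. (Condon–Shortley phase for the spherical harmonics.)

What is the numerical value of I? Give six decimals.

Rules hold: Σm=0, L=16 even, 6≤8≤8.
N = 15·3·17 = 765
Δ = 0!·14!·2!/17! = 1/2040
Racah Σ t=0..0: t=0:+1/25401600 = 1/25401600
⇒ 3j(7 1 8; 0 0 0)² = 8/255, sgn +1
Racah Σ t=0..0: t=0:+1/58060800 = 1/58060800
⇒ 3j(7 1 8; -1 -1 2)² = 3/136, sgn +1
4πI² = N·(3j₀)²·(3jₘ)² = 9/17
I = +1·√(0.529412/4π) = 0.20525411

0.205254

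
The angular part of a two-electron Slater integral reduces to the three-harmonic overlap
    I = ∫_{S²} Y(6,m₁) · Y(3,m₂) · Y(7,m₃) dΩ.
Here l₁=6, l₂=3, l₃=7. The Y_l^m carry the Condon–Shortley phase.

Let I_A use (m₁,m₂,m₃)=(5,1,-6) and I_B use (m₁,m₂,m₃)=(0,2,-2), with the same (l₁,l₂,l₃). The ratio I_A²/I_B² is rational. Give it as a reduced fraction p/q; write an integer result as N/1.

Shared (l₁,l₂,l₃)=(6,3,7): N and (l;000)² cancel in I_A²/I_B².
A: Δ = 2!·10!·4!/17! = 1/2042040; Racah Σ t=0..1: t=0:+1/17418240 t=1:−1/21772800 = 1/87091200; ⇒ 3j(6 3 7; 5 1 -6)² = 11/14280, sgn -1
B: Δ = 2!·10!·4!/17! = 1/2042040; Racah Σ t=1..2: t=1:−1/345600 t=2:+1/207360 = 1/518400; ⇒ 3j(6 3 7; 0 2 -2)² = 12/2431, sgn -1
I_A²/I_B² = (11/14280)/(12/2431) = 1573/10080

1573/10080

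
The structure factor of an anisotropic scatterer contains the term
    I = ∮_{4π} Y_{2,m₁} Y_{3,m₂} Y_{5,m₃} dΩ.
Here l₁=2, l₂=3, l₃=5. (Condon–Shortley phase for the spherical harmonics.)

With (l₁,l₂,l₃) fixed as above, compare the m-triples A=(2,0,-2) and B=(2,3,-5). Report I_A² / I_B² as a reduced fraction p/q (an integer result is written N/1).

Same 2,3,5: normalisation and zero-m 3j drop out of the ratio.
A: Δ: 0! 4! 6! / 11! → 1/2310; sum: t=0:+1/864 = 1/864; 3j²(2 3 5; 2 0 -2) = Δ·Π!·Σ² = 1/66  (sign -1)
B: Δ: 0! 4! 6! / 11! → 1/2310; sum: t=0:+1/17280 = 1/17280; 3j²(2 3 5; 2 3 -5) = Δ·Π!·Σ² = 1/11  (sign +1)
I_A²/I_B² = (1/66)/(1/11) = 1/6

1/6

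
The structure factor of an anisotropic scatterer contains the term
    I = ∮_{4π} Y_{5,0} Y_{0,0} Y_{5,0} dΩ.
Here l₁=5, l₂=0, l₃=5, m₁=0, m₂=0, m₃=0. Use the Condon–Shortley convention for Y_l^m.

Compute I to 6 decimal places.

0.282095

Rules hold: Σm=0, L=10 even, 5≤5≤5.
N = 11·1·11 = 121
Δ = 0!·10!·0!/11! = 1/11
Racah Σ t=0..0: t=0:+1/14400 = 1/14400
⇒ 3j(5 0 5; 0 0 0)² = 1/11, sgn -1
(m-triple is (0,0,0) — same symbol as above.)
4πI² = N·(3j₀)²·(3jₘ)² = 1/1
I = +1·√(1/4π) = 0.28209479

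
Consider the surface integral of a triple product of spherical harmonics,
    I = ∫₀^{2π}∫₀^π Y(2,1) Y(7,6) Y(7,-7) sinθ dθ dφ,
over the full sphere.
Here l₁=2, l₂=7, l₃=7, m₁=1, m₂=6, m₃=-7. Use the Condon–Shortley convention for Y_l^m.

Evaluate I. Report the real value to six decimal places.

-0.170036

m-sum 0 ✓  L=16 even ✓  5≤7≤9 ✓
Π(2lᵢ+1) = 5×15×15 = 1125
triangle coeff Δ(2,7,7) = 1/185640
Σ_t [0,2]: t=0:+1/2419200 t=1:−1/518400 t=2:+1/2419200 = -1/907200
(3j)²=56/3315 [(2 7 7; 0 0 0)], sign=+1
Σ_t [1,1]: t=1:−1/958003200 = -1/958003200
(3j)²=13/680 [(2 7 7; 1 6 -7)], sign=-1
⇒ 4πI² = 105/289
I = (-1)√(105/289/(4π)) = -0.17003597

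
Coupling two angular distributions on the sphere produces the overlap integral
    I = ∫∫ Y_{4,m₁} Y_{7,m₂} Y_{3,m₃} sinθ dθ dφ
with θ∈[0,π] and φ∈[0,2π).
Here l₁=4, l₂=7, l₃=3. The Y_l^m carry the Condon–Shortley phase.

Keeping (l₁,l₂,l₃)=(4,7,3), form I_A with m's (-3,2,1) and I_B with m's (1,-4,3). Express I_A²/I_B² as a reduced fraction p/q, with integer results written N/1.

30/77

l's match ⇒ only the (l;m) 3-j factors differ between A and B.
A: triangle coeff Δ(4,7,3) = 1/45045; Σ_t [7,7]: t=7:−1/241920 = -1/241920; (3j)²=4/1001 [(4 7 3; -3 2 1)], sign=-1
B: triangle coeff Δ(4,7,3) = 1/45045; Σ_t [3,3]: t=3:−1/518400 = -1/518400; (3j)²=2/195 [(4 7 3; 1 -4 3)], sign=-1
I_A²/I_B² = (4/1001)/(2/195) = 30/77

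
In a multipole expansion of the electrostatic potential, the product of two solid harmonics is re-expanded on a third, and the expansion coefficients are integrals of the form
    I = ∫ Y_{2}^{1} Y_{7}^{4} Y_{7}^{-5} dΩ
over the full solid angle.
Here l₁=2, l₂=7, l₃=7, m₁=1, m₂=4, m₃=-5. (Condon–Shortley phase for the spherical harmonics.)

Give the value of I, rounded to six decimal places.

-0.188767

Rules hold: Σm=0, L=16 even, 5≤7≤9.
N = 5·15·15 = 1125
Δ = 2!·2!·12!/17! = 1/185640
Racah Σ t=0..2: t=0:+1/2419200 t=1:−1/518400 t=2:+1/2419200 = -1/907200
⇒ 3j(2 7 7; 0 0 0)² = 56/3315, sgn +1
Racah Σ t=0..1: t=0:+1/79833600 t=1:−1/14515200 = -1/17740800
⇒ 3j(2 7 7; 1 4 -5)² = 729/30940, sgn -1
4πI² = N·(3j₀)²·(3jₘ)² = 21870/48841
I = -1·√(0.44778/4π) = -0.18876748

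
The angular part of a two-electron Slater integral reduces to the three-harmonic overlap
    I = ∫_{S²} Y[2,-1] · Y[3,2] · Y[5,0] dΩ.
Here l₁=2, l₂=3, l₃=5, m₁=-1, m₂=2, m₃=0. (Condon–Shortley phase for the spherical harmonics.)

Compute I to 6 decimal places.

m-sum = -1 + 2 + 0 = 1 ≠ 0 ⇒ I = 0

0.000000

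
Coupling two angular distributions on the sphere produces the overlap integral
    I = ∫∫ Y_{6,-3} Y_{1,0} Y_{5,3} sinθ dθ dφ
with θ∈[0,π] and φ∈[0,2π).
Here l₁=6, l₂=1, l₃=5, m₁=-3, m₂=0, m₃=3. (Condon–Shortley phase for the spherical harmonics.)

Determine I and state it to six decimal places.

-0.212310

Checks pass: Σm=0; 12 even; l₃=5∈[5,7].
(2·6+1)(2·1+1)(2·5+1) = 429
Δ: 2! 10! 0! / 13! → 1/858
sum: t=1:−1/14400 = -1/14400
3j²(6 1 5; 0 0 0) = Δ·Π!·Σ² = 6/143  (sign +1)
sum: t=1:−1/80640 = -1/80640
3j²(6 1 5; -3 0 3) = Δ·Π!·Σ² = 9/286  (sign -1)
combine: 4πI² = 429·6/143·9/286 = 81/143
take √, sign -1: I = -0.21230956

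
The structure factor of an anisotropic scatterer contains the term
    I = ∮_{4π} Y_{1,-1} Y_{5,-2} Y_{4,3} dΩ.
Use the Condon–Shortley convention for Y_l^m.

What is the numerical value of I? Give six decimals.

0.085055

Checks pass: Σm=0; 10 even; l₃=4∈[4,6].
(2·1+1)(2·5+1)(2·4+1) = 297
Δ: 2! 0! 8! / 11! → 1/495
sum: t=1:−1/576 = -1/576
3j²(1 5 4; 0 0 0) = Δ·Π!·Σ² = 5/99  (sign -1)
sum: t=2:+1/10080 = 1/10080
3j²(1 5 4; -1 -2 3) = Δ·Π!·Σ² = 1/165  (sign -1)
combine: 4πI² = 297·5/99·1/165 = 1/11
take √, sign +1: I = 0.08505478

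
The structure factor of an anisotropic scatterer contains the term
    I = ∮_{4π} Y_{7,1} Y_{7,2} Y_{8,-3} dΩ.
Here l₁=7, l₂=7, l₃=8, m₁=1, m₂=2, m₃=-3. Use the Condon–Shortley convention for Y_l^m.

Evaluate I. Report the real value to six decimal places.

-0.059077

m-sum 0 ✓  L=22 even ✓  0≤8≤14 ✓
Π(2lᵢ+1) = 15×15×17 = 3825
triangle coeff Δ(7,7,8) = 1/22086194130
Σ_t [0,6]: t=0:+1/18289152000 t=1:−1/248832000 t=2:+1/24883200 t=3:−1/11943936 t=4:+1/24883200 t=5:−1/248832000 t=6:+1/18289152000 = -11/975421440
(3j)²=1750/289731 [(7 7 8; 0 0 0)], sign=-1
Σ_t [1,6]: t=1:−1/3483648000 t=2:+1/139345920 t=3:−1/37324800 t=4:+1/49766400 t=5:−1/348364800 t=6:+1/20901888000 = -11/4180377600
(3j)²=550/289731 [(7 7 8; 1 2 -3)], sign=+1
⇒ 4πI² = 24062500/548653937
I = (-1)√(24062500/548653937/(4π)) = -0.05907670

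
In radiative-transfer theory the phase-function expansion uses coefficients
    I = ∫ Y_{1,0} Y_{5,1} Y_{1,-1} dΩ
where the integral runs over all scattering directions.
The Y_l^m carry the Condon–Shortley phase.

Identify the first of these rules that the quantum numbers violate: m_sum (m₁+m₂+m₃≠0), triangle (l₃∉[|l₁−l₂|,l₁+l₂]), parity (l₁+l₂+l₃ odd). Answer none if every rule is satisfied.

azimuthal sum: 0 + 1 − 1 = 0  ✓
4 ≤ 1 ≤ 6 (triangle on l)  ✗
L = 1 + 5 + 1 = 7 (odd)

triangle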